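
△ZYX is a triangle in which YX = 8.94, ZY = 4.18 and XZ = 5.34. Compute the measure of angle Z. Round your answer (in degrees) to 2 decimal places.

By the law of cosines, cos Z = (XZ² + ZY² − YX²) / (2·XZ·ZY) ≈ -0.76017, so ∠Z ≈ 139.48°.

139.48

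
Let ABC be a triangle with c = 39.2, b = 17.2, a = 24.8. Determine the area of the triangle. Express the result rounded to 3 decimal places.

area ≈ 144.965

Semiperimeter s = (24.8 + 17.2 + 39.2)/2 = 40.6.
Heron's formula: area = √(40.6·15.8·23.4·1.4) ≈ 144.97.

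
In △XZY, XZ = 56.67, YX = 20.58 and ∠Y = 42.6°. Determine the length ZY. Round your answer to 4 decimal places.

Law of sines: sin Z = YX·sin Y/XZ ≈ 0.24581.
Since XZ ≥ YX, only the acute value applies: ∠Z ≈ 14.23°.
Then ∠X = 180° − ∠Y − ∠Z ≈ 123.17°.
Law of sines gives ZY = XZ·sin X/sin Y ≈ 70.08.

70.0801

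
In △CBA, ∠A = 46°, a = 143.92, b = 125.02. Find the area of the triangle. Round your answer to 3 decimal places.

Law of sines: sin B = b·sin A/a ≈ 0.62487.
Since a ≥ b, only the acute value applies: ∠B ≈ 38.67°.
Then ∠C = 180° − ∠A − ∠B ≈ 95.33°.
Law of sines gives c = a·sin C/sin A ≈ 199.21.
Area = ½·a·b·sin C ≈ 8957.6.

area ≈ 8957.583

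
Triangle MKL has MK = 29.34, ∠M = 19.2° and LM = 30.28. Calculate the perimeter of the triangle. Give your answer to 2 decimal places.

perimeter ≈ 69.61

By the law of cosines, KL² = LM² + MK² − 2·LM·MK·cos M = 99.717, so KL ≈ 9.9859.
Semiperimeter s = (9.9859+30.28+29.34)/2 = 34.803.
Perimeter = 9.9859 + 30.28 + 29.34 = 69.606.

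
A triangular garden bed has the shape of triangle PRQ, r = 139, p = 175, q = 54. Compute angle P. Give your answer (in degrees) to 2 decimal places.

∠P ≈ 123.97°

By the law of cosines, cos P = (r² + q² − p²) / (2·r·q) ≈ -0.55875, so ∠P ≈ 123.97°.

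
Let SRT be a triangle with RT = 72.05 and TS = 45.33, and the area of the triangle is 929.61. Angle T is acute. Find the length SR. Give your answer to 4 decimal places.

From area = ½·RT·TS·sin T, we get sin T = 2·area/(RT·TS) ≈ 0.56926.
Taking the acute solution, ∠T ≈ 34.70°.
Law of cosines then gives SR ≈ 43.309.

43.3086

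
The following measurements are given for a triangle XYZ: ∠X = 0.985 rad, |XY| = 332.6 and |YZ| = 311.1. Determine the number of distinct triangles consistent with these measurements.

2

|XY|·sin X = 332.6·sin(0.985 rad) ≈ 277.1.
Since |XY| sin X < |YZ| < |XY| (277.1 < 311.1 < 332.6), two triangles exist.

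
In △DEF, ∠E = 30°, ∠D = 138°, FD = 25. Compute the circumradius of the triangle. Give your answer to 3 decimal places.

R ≈ 25.000

The third angle is ∠F = 180° − ∠D − ∠E = 12.00°.
Law of sines: EF = FD·sin D/sin E ≈ 33.457.
Law of sines: DE = FD·sin F/sin E ≈ 10.396.
Circumradius = FD/(2 sin E) ≈ 25.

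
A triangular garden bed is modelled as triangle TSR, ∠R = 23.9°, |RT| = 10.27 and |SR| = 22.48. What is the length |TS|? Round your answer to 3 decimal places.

13.736

By the law of cosines, |TS|² = |SR|² + |RT|² − 2·|SR|·|RT|·cos R = 188.68, so |TS| ≈ 13.736.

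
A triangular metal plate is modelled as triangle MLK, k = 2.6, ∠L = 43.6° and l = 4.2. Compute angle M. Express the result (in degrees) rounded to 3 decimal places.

Law of sines: sin K = k·sin L/l ≈ 0.42691.
Since l ≥ k, only the acute value applies: ∠K ≈ 25.27°.
Then ∠M = 180° − ∠L − ∠K ≈ 111.13°.

111.129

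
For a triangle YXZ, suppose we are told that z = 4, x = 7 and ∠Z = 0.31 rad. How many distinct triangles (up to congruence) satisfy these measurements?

x·sin Z = 7·sin(0.31 rad) ≈ 2.135.
Since x sin Z < z < x (2.135 < 4 < 7), two triangles exist.

2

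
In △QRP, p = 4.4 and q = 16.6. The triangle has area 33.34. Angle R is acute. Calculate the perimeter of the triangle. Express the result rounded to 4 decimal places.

From area = ½·p·q·sin R, we get sin R = 2·area/(p·q) ≈ 0.91292.
Taking the acute solution, ∠R ≈ 65.91°.
Law of cosines then gives r ≈ 15.34.
Perimeter = 16.6 + 15.34 + 4.4 = 36.34.

perimeter ≈ 36.3395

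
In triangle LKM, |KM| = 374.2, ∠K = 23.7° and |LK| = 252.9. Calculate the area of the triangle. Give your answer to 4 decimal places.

Area = ½·|LK|·|KM|·sin K ≈ 19019.

19019.2001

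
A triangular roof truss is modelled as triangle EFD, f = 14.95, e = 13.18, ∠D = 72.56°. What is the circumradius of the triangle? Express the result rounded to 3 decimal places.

By the law of cosines, d² = e² + f² − 2·e·f·cos D = 279.11, so d ≈ 16.706.
Area = ½·e·f·sin D ≈ 93.992.
Circumradius = d/(2 sin D) ≈ 8.7557.

8.756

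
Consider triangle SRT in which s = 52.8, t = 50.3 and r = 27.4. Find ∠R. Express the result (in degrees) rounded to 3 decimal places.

By the law of cosines, cos R = (t² + s² − r²) / (2·t·s) ≈ 0.85984, so ∠R ≈ 30.70°.

30.702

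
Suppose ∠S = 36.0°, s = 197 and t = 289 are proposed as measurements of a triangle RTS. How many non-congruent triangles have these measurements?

2

t·sin S = 289·sin(36.0°) ≈ 169.9.
Since t sin S < s < t (169.9 < 197 < 289), two triangles exist.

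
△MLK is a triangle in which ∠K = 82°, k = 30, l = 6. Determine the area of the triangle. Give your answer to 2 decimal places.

Law of sines: sin L = l·sin K/k ≈ 0.19805.
Since k ≥ l, only the acute value applies: ∠L ≈ 11.42°.
Then ∠M = 180° − ∠K − ∠L ≈ 86.58°.
Law of sines gives m = k·sin M/sin K ≈ 30.241.
Area = ½·k·l·sin M ≈ 89.839.

89.84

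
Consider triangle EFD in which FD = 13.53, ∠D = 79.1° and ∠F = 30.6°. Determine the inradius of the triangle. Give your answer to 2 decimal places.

The third angle is ∠E = 180° − ∠F − ∠D = 70.30°.
Law of sines: DE = FD·sin F/sin E ≈ 7.3155.
Law of sines: EF = FD·sin D/sin E ≈ 14.112.
Area = ½·FD·DE·sin D ≈ 48.597.
Semiperimeter s = (13.53+7.3155+14.112)/2 = 17.479.
Inradius = area/s = 48.597/17.479 ≈ 2.7803.

2.78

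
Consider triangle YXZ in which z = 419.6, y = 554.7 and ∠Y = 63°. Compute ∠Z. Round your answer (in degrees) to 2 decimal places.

42.38

Law of sines: sin Z = z·sin Y/y ≈ 0.67400.
Since y ≥ z, only the acute value applies: ∠Z ≈ 42.38°.
Then ∠X = 180° − ∠Y − ∠Z ≈ 74.62°.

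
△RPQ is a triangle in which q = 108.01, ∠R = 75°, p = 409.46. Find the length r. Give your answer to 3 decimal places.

By the law of cosines, r² = p² + q² − 2·p·q·cos R = 1.5643e+05, so r ≈ 395.51.

395.513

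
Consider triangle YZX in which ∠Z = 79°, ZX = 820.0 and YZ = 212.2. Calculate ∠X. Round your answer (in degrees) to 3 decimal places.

∠X ≈ 14.961°

By the law of cosines, XY² = YZ² + ZX² − 2·YZ·ZX·cos Z = 6.5103e+05, so XY ≈ 806.86.
Law of cosines again: cos X = (ZX² + XY² − YZ²)/(2·ZX·XY) ≈ 0.96610, so ∠X ≈ 14.96°.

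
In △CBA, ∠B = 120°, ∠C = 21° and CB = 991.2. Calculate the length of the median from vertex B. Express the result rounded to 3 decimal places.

430.580

The third angle is ∠A = 180° − ∠C − ∠B = 39.00°.
Law of sines: BA = CB·sin C/sin A ≈ 564.44.
Law of sines: AC = CB·sin B/sin A ≈ 1364.
Median from B: ½√(2·CB² + 2·BA² − AC²) ≈ 430.58.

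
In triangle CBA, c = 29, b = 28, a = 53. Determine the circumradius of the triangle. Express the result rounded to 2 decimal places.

By the law of cosines, cos C = (b² + a² − c²) / (2·b·a) ≈ 0.92722, so ∠C ≈ 21.99°.
Circumradius = c/(2 sin C) ≈ 38.717.

R ≈ 38.72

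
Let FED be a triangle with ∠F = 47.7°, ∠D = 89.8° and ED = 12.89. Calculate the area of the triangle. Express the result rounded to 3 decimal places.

The third angle is ∠E = 180° − ∠D − ∠F = 42.50°.
Law of sines: DF = ED·sin E/sin F ≈ 11.774.
Law of sines: FE = ED·sin D/sin F ≈ 17.428.
Area = ½·ED·DF·sin D ≈ 75.882.

area ≈ 75.882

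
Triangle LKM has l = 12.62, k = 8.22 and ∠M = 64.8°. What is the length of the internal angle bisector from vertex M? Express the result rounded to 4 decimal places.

t_M ≈ 8.4057

By the law of cosines, m² = l² + k² − 2·l·k·cos M = 138.5, so m ≈ 11.768.
The bisector from M has length 2·l·k·cos(∠M/2)/(l+k) ≈ 8.4057.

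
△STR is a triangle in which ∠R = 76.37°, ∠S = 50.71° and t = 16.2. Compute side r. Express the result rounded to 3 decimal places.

The third angle is ∠T = 180° − ∠R − ∠S = 52.92°.
Law of sines: r = t·sin R/sin T ≈ 19.734.

19.734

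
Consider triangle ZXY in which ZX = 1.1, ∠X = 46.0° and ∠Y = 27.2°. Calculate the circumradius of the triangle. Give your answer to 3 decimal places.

The third angle is ∠Z = 180° − ∠X − ∠Y = 106.80°.
Law of sines: XY = ZX·sin Z/sin Y ≈ 2.3038.
Law of sines: YZ = ZX·sin X/sin Y ≈ 1.7311.
Circumradius = ZX/(2 sin Y) ≈ 1.2032.

1.203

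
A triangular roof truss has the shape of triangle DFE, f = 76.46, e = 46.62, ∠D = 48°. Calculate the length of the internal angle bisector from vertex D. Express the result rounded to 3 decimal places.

t_D ≈ 52.915

By the law of cosines, d² = f² + e² − 2·f·e·cos D = 3249.2, so d ≈ 57.002.
The bisector from D has length 2·f·e·cos(∠D/2)/(f+e) ≈ 52.915.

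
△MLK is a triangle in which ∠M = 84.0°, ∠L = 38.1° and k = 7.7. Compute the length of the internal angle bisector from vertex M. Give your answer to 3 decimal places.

4.823

The third angle is ∠K = 180° − ∠M − ∠L = 57.90°.
Law of sines: m = k·sin M/sin K ≈ 9.0398.
Law of sines: l = k·sin L/sin K ≈ 5.6086.
The bisector from M has length 2·l·k·cos(∠M/2)/(l+k) ≈ 4.823.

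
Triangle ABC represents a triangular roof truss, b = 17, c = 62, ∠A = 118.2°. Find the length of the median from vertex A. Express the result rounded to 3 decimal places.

By the law of cosines, a² = b² + c² − 2·b·c·cos A = 5129.1, so a ≈ 71.618.
Median from A: ½√(2·b² + 2·c² − a²) ≈ 28.004.

28.004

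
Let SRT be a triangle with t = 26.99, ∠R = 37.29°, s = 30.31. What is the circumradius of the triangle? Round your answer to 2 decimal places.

15.34

By the law of cosines, r² = t² + s² − 2·t·s·cos R = 345.48, so r ≈ 18.587.
Area = ½·t·s·sin R ≈ 247.81.
Circumradius = r/(2 sin R) ≈ 15.34.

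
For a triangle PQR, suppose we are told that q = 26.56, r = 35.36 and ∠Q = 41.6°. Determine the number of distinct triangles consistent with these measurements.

r·sin Q = 35.36·sin(41.6°) ≈ 23.48.
Since r sin Q < q < r (23.48 < 26.56 < 35.36), two triangles exist.

2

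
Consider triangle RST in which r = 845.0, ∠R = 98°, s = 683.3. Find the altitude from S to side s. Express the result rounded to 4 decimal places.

Law of sines: sin S = s·sin R/r ≈ 0.80077.
Since r ≥ s, only the acute value applies: ∠S ≈ 53.20°.
Then ∠T = 180° − ∠R − ∠S ≈ 28.80°.
Law of sines gives t = r·sin T/sin R ≈ 411.03.
Area = ½·r·s·sin T ≈ 1.3906e+05.
The altitude from S has length 2·area/s ≈ 407.03.

h_S ≈ 407.0348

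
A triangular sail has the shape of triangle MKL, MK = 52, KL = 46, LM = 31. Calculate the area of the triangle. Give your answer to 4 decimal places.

Semiperimeter s = (46 + 31 + 52)/2 = 64.5.
Heron's formula: area = √(64.5·18.5·33.5·12.5) ≈ 706.88.

706.8758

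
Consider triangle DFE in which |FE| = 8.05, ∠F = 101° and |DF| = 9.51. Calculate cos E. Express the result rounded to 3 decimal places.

0.726

By the law of cosines, |ED|² = |DF|² + |FE|² − 2·|DF|·|FE|·cos F = 184.46, so |ED| ≈ 13.582.
Law of cosines again: cos E = (|FE|² + |ED|² − |DF|²)/(2·|FE|·|ED|) ≈ 0.72632, so ∠E ≈ 43.42°.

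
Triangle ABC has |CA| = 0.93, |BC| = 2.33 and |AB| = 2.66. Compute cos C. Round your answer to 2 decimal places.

By the law of cosines, cos C = (|BC|² + |CA|² − |AB|²) / (2·|BC|·|CA|) ≈ -0.18040, so ∠C ≈ 100.39°.

cos C ≈ -0.18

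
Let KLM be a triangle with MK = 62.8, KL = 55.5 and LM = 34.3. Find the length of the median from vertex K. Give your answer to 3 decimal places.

Median from K: ½√(2·MK² + 2·KL² − LM²) ≈ 56.727.

m_K ≈ 56.727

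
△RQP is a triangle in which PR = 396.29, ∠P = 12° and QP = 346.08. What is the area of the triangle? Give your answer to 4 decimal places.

14257.3408

Area = ½·QP·PR·sin P ≈ 14257.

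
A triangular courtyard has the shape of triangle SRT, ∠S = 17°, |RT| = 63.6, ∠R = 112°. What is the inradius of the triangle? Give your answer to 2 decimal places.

The third angle is ∠T = 180° − ∠S − ∠R = 51.00°.
Law of sines: |TS| = |RT|·sin R/sin S ≈ 201.69.
Law of sines: |SR| = |RT|·sin T/sin S ≈ 169.05.
Area = ½·|RT|·|TS|·sin T ≈ 4984.5.
Semiperimeter s = (63.6+201.69+169.05)/2 = 217.17.
Inradius = area/s = 4984.5/217.17 ≈ 22.952.

r ≈ 22.95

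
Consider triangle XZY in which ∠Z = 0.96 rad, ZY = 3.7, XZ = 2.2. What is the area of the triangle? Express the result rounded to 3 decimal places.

Area = ½·XZ·ZY·sin Z ≈ 3.3341.

3.334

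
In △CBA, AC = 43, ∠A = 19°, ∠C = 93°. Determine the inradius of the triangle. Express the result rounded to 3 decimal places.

The third angle is ∠B = 180° − ∠A − ∠C = 68.00°.
Law of sines: BA = AC·sin C/sin B ≈ 46.313.
Law of sines: CB = AC·sin A/sin B ≈ 15.099.
Area = ½·AC·BA·sin A ≈ 324.18.
Semiperimeter s = (46.313+43+15.099)/2 = 52.206.
Inradius = area/s = 324.18/52.206 ≈ 6.2096.

r ≈ 6.210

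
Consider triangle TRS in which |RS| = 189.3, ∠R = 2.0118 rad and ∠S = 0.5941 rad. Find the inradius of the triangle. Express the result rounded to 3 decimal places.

The third angle is ∠T = π − ∠R − ∠S = 0.5357 rad.
Law of sines: |ST| = |RS|·sin R/sin T ≈ 335.38.
Law of sines: |TR| = |RS|·sin S/sin T ≈ 207.59.
Area = ½·|RS|·|ST|·sin S ≈ 17769.
Semiperimeter s = (189.3+335.38+207.59)/2 = 366.13.
Inradius = area/s = 17769/366.13 ≈ 48.531.

r ≈ 48.531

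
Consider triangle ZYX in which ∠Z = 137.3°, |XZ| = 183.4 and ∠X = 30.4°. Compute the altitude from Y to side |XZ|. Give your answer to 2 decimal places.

The third angle is ∠Y = 180° − ∠X − ∠Z = 12.30°.
Law of sines: |YX| = |XZ|·sin Z/sin Y ≈ 583.83.
Law of sines: |ZY| = |XZ|·sin X/sin Y ≈ 435.65.
Area = ½·|XZ|·|YX|·sin X ≈ 27092.
The altitude from Y has length 2·area/|XZ| ≈ 295.44.

295.44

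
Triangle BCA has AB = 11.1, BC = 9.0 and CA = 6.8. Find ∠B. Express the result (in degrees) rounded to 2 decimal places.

37.75

By the law of cosines, cos B = (AB² + BC² − CA²) / (2·AB·BC) ≈ 0.79064, so ∠B ≈ 37.75°.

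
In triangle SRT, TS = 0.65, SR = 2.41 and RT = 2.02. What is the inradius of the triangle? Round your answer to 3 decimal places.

Semiperimeter s = (2.02 + 0.65 + 2.41)/2 = 2.54.
Heron's formula: area = √(2.54·0.52·1.89·0.13) ≈ 0.56967.
Inradius = area/s = 0.56967/2.54 ≈ 0.22428.

0.224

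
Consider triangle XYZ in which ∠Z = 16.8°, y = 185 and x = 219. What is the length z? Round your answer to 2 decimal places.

67.93

By the law of cosines, z² = x² + y² − 2·x·y·cos Z = 4614.4, so z ≈ 67.929.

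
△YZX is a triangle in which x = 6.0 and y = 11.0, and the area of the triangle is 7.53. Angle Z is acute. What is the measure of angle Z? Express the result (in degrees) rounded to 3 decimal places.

13.190

From area = ½·x·y·sin Z, we get sin Z = 2·area/(x·y) ≈ 0.22818.
Taking the acute solution, ∠Z ≈ 13.19°.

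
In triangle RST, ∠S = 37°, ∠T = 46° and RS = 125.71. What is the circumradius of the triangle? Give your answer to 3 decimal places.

87.379

The third angle is ∠R = 180° − ∠S − ∠T = 97.00°.
Law of sines: ST = RS·sin R/sin T ≈ 173.45.
Law of sines: TR = RS·sin S/sin T ≈ 105.17.
Circumradius = RS/(2 sin T) ≈ 87.379.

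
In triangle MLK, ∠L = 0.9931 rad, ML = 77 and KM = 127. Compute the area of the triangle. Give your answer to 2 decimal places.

Law of sines: sin K = ML·sin L/KM ≈ 0.50791.
Since KM ≥ ML, only the acute value applies: ∠K ≈ 0.5328 rad.
Then ∠M = π − ∠L − ∠K ≈ 1.6157 rad.
Law of sines gives LK = KM·sin M/sin L ≈ 151.45.
Area = ½·KM·ML·sin M ≈ 4884.6.

4884.56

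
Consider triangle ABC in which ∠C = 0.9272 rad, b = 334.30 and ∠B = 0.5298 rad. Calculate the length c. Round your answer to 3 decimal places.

The third angle is ∠A = π − ∠B − ∠C = 1.6846 rad.
Law of sines: c = b·sin C/sin B ≈ 529.17.

529.168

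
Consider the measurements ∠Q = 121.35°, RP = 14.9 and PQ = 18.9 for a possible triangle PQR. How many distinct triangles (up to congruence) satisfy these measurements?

PQ·sin Q = 18.9·sin(121.35°) ≈ 16.14.
Since ∠Q is not acute, a triangle exists only if RP > PQ; here RP ≤ PQ, so there is no triangle.

0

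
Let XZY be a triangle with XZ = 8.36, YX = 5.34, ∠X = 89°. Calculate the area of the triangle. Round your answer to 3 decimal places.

Area = ½·YX·XZ·sin X ≈ 22.318.

area ≈ 22.318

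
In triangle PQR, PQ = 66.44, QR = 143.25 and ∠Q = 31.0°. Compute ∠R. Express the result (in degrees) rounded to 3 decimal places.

By the law of cosines, RP² = PQ² + QR² − 2·PQ·QR·cos Q = 8618.6, so RP ≈ 92.836.
Law of cosines again: cos R = (QR² + RP² − PQ²)/(2·QR·RP) ≈ 0.92959, so ∠R ≈ 21.63°.

∠R ≈ 21.629°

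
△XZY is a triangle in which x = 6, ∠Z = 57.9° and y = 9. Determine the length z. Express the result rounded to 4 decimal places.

By the law of cosines, z² = y² + x² − 2·y·x·cos Z = 59.609, so z ≈ 7.7207.

7.7207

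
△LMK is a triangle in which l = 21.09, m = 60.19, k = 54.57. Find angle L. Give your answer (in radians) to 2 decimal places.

0.36

By the law of cosines, cos L = (m² + k² − l²) / (2·m·k) ≈ 0.93710, so ∠L ≈ 0.357 rad.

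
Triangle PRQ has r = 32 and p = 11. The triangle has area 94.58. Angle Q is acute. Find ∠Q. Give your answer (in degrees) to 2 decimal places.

∠Q ≈ 32.51°

From area = ½·p·r·sin Q, we get sin Q = 2·area/(p·r) ≈ 0.53739.
Taking the acute solution, ∠Q ≈ 32.51°.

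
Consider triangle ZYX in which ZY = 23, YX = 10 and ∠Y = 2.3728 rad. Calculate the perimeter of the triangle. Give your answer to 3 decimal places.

perimeter ≈ 63.978

By the law of cosines, XZ² = ZY² + YX² − 2·ZY·YX·cos Y = 959.63, so XZ ≈ 30.978.
Semiperimeter s = (10+30.978+23)/2 = 31.989.
Perimeter = 10 + 30.978 + 23 = 63.978.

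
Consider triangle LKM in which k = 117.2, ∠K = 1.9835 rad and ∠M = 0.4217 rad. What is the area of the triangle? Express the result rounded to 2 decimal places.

area ≈ 2061.05

The third angle is ∠L = π − ∠K − ∠M = 0.7364 rad.
Law of sines: l = k·sin L/sin K ≈ 85.928.
Law of sines: m = k·sin M/sin K ≈ 52.368.
Area = ½·k·l·sin M ≈ 2061.1.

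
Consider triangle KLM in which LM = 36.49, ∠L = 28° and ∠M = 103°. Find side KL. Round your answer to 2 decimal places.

47.11

The third angle is ∠K = 180° − ∠L − ∠M = 49.00°.
Law of sines: KL = LM·sin M/sin K ≈ 47.111.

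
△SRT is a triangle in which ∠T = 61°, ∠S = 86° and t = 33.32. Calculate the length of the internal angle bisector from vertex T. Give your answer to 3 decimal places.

The third angle is ∠R = 180° − ∠T − ∠S = 33.00°.
Law of sines: s = t·sin S/sin T ≈ 38.004.
Law of sines: r = t·sin R/sin T ≈ 20.749.
The bisector from T has length 2·s·r·cos(∠T/2)/(s+r) ≈ 23.128.

t_T ≈ 23.128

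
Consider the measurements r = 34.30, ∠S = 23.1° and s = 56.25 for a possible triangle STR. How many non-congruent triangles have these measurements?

r·sin S = 34.30·sin(23.1°) ≈ 13.46.
Since s ≥ r, exactly one triangle exists.

1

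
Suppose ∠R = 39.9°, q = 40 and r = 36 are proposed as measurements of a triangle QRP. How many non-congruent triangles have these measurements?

2

q·sin R = 40·sin(39.9°) ≈ 25.66.
Since q sin R < r < q (25.66 < 36 < 40), two triangles exist.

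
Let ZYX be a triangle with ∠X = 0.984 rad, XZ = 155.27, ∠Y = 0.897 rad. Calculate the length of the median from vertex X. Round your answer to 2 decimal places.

m_X ≈ 152.02

The third angle is ∠Z = π − ∠Y − ∠X = 1.261 rad.
Law of sines: YX = XZ·sin Z/sin Y ≈ 189.21.
Law of sines: ZY = XZ·sin X/sin Y ≈ 165.46.
Median from X: ½√(2·YX² + 2·XZ² − ZY²) ≈ 152.02.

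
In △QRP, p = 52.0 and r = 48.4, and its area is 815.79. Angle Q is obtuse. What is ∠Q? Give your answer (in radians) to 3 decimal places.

2.436

From area = ½·r·p·sin Q, we get sin Q = 2·area/(r·p) ≈ 0.64828.
Taking the obtuse solution, ∠Q ≈ 2.4363 rad.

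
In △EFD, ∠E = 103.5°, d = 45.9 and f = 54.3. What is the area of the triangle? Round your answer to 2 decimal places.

Area = ½·f·d·sin E ≈ 1211.8.

area ≈ 1211.75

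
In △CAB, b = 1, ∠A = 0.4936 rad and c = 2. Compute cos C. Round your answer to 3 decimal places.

By the law of cosines, a² = b² + c² − 2·b·c·cos A = 1.4775, so a ≈ 1.2155.
Law of cosines again: cos C = (a² + b² − c²)/(2·a·b) ≈ -0.62629, so ∠C ≈ 2.2476 rad.

cos C ≈ -0.626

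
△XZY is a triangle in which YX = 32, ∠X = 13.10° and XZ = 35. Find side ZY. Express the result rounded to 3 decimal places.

By the law of cosines, ZY² = YX² + XZ² − 2·YX·XZ·cos X = 67.294, so ZY ≈ 8.2033.

8.203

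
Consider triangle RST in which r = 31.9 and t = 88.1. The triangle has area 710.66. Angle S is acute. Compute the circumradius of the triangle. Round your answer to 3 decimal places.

From area = ½·t·r·sin S, we get sin S = 2·area/(t·r) ≈ 0.50574.
Taking the acute solution, ∠S ≈ 30.38°.
Law of cosines then gives s ≈ 62.692.
Circumradius = s/(2 sin S) ≈ 61.98.

61.980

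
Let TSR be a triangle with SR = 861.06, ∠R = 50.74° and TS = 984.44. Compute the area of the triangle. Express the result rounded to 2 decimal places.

Law of sines: sin T = SR·sin R/TS ≈ 0.67724.
Since TS ≥ SR, only the acute value applies: ∠T ≈ 42.63°.
Then ∠S = 180° − ∠R − ∠T ≈ 86.63°.
Law of sines gives RT = TS·sin S/sin R ≈ 1269.2.
Area = ½·TS·SR·sin S ≈ 4.231e+05.

423098.72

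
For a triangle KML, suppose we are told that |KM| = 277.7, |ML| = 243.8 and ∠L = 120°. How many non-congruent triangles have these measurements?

|ML|·sin L = 243.8·sin(120°) ≈ 211.1.
Since ∠L is not acute, a triangle exists only if |KM| > |ML|; here |KM| > |ML|, so there is exactly one triangle.

1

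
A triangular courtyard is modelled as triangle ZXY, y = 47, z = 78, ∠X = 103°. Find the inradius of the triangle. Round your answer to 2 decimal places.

By the law of cosines, x² = y² + z² − 2·y·z·cos X = 9942.3, so x ≈ 99.711.
Area = ½·y·z·sin X ≈ 1786.
Semiperimeter s = (78+99.711+47)/2 = 112.36.
Inradius = area/s = 1786/112.36 ≈ 15.896.

15.90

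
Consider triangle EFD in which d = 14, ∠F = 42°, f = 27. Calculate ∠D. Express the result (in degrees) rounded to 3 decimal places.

Law of sines: sin D = d·sin F/f ≈ 0.34696.
Since f ≥ d, only the acute value applies: ∠D ≈ 20.30°.
Then ∠E = 180° − ∠F − ∠D ≈ 117.70°.

20.301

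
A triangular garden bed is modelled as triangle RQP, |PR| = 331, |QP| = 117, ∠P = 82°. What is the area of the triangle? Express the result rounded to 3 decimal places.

19175.056

Area = ½·|QP|·|PR|·sin P ≈ 19175.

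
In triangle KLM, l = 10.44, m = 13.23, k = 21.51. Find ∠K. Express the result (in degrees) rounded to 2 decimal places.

By the law of cosines, cos K = (l² + m² − k²) / (2·l·m) ≈ -0.64673, so ∠K ≈ 130.30°.

130.30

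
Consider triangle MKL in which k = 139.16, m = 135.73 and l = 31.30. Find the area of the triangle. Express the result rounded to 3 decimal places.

Semiperimeter s = (135.73 + 139.16 + 31.3)/2 = 153.09.
Heron's formula: area = √(153.09·17.365·13.935·121.8) ≈ 2124.2.

area ≈ 2124.155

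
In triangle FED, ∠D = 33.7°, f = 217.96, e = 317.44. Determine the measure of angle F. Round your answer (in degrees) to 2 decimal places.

41.62

By the law of cosines, d² = f² + e² − 2·f·e·cos D = 33150, so d ≈ 182.07.
Law of cosines again: cos F = (e² + d² − f²)/(2·e·d) ≈ 0.74755, so ∠F ≈ 41.62°.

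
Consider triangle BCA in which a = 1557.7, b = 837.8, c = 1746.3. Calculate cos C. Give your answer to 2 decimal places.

cos C ≈ 0.03

By the law of cosines, cos C = (a² + b² − c²) / (2·a·b) ≈ 0.03018, so ∠C ≈ 88.27°.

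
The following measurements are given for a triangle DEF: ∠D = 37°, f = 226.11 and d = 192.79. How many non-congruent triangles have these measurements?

2

f·sin D = 226.11·sin(37°) ≈ 136.1.
Since f sin D < d < f (136.1 < 192.79 < 226.11), two triangles exist.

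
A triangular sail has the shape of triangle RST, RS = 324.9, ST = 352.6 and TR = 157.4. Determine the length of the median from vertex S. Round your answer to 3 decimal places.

Median from S: ½√(2·RS² + 2·ST² − TR²) ≈ 329.77.

m_S ≈ 329.772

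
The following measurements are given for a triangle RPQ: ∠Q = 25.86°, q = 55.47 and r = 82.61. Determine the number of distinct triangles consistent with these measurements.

r·sin Q = 82.61·sin(25.86°) ≈ 36.03.
Since r sin Q < q < r (36.03 < 55.47 < 82.61), two triangles exist.

2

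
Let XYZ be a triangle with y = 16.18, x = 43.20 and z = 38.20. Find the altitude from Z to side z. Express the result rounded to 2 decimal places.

Semiperimeter s = (43.2 + 16.18 + 38.2)/2 = 48.79.
Heron's formula: area = √(48.79·5.59·32.61·10.59) ≈ 306.9.
The altitude from Z has length 2·area/z ≈ 16.068.

h_Z ≈ 16.07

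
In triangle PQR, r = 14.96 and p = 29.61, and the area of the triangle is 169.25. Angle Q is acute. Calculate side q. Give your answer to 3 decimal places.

23.002

From area = ½·r·p·sin Q, we get sin Q = 2·area/(r·p) ≈ 0.76417.
Taking the acute solution, ∠Q ≈ 49.83°.
Law of cosines then gives q ≈ 23.002.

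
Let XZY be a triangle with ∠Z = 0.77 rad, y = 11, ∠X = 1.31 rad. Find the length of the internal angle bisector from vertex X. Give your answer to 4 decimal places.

7.7396

The third angle is ∠Y = π − ∠X − ∠Z = 1.062 rad.
Law of sines: x = y·sin X/sin Y ≈ 12.172.
Law of sines: z = y·sin Z/sin Y ≈ 8.7701.
The bisector from X has length 2·z·y·cos(∠X/2)/(z+y) ≈ 7.7396.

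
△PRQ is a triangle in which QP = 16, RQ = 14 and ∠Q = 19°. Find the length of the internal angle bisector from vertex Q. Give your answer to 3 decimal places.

By the law of cosines, PR² = RQ² + QP² − 2·RQ·QP·cos Q = 28.408, so PR ≈ 5.3299.
The bisector from Q has length 2·RQ·QP·cos(∠Q/2)/(RQ+QP) ≈ 14.729.

14.729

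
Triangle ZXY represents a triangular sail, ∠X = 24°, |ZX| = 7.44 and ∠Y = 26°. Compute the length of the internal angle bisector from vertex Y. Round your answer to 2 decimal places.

The third angle is ∠Z = 180° − ∠X − ∠Y = 130.00°.
Law of sines: |XY| = |ZX|·sin Z/sin Y ≈ 13.001.
Law of sines: |YZ| = |ZX|·sin X/sin Y ≈ 6.9031.
The bisector from Y has length 2·|XY|·|YZ|·cos(∠Y/2)/(|XY|+|YZ|) ≈ 8.7869.

t_Y ≈ 8.79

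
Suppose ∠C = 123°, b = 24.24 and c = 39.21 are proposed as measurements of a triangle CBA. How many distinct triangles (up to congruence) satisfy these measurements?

1

b·sin C = 24.24·sin(123°) ≈ 20.33.
Since ∠C is not acute, a triangle exists only if c > b; here c > b, so there is exactly one triangle.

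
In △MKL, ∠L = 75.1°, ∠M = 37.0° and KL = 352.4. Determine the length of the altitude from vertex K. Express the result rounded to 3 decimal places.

The third angle is ∠K = 180° − ∠L − ∠M = 67.90°.
Law of sines: LM = KL·sin K/sin M ≈ 542.54.
Law of sines: MK = KL·sin L/sin M ≈ 565.87.
Area = ½·KL·LM·sin L ≈ 92381.
The altitude from K has length 2·area/LM ≈ 340.55.

h_K ≈ 340.551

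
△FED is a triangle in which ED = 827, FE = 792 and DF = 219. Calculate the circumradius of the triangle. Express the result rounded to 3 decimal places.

R ≈ 413.630

By the law of cosines, cos F = (DF² + FE² − ED²) / (2·DF·FE) ≈ -0.02509, so ∠F ≈ 1.596 rad.
Circumradius = ED/(2 sin F) ≈ 413.63.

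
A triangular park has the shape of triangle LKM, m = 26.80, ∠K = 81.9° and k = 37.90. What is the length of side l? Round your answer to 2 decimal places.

Law of sines: sin M = m·sin K/k ≈ 0.70007.
Since k ≥ m, only the acute value applies: ∠M ≈ 44.43°.
Then ∠L = 180° − ∠K − ∠M ≈ 53.67°.
Law of sines gives l = k·sin L/sin K ≈ 30.84.

30.84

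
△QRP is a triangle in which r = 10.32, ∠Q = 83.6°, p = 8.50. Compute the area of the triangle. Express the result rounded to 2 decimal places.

area ≈ 43.59

Area = ½·r·p·sin Q ≈ 43.587.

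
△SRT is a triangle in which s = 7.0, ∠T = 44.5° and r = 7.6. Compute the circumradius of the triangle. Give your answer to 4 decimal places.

3.9635

By the law of cosines, t² = s² + r² − 2·s·r·cos T = 30.87, so t ≈ 5.5561.
Area = ½·s·r·sin T ≈ 18.644.
Circumradius = t/(2 sin T) ≈ 3.9635.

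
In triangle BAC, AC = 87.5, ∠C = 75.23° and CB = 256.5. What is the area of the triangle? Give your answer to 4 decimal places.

area ≈ 10851.0707

Area = ½·AC·CB·sin C ≈ 10851.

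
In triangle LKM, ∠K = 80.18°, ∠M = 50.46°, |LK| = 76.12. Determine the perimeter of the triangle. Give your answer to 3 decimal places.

perimeter ≈ 248.279

The third angle is ∠L = 180° − ∠K − ∠M = 49.36°.
Law of sines: |KM| = |LK|·sin L/sin M ≈ 74.9.
Law of sines: |ML| = |LK|·sin K/sin M ≈ 97.26.
Semiperimeter s = (74.9+97.26+76.12)/2 = 124.14.
Perimeter = 74.9 + 97.26 + 76.12 = 248.28.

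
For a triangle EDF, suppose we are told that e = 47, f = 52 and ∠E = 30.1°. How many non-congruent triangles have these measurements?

f·sin E = 52·sin(30.1°) ≈ 26.08.
Since f sin E < e < f (26.08 < 47 < 52), two triangles exist.

2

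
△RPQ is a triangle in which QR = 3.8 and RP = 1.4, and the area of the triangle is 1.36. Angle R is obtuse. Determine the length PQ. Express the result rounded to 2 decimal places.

From area = ½·QR·RP·sin R, we get sin R = 2·area/(QR·RP) ≈ 0.51128.
Taking the obtuse solution, ∠R ≈ 149.25°.
Law of cosines then gives PQ ≈ 5.0541.

5.05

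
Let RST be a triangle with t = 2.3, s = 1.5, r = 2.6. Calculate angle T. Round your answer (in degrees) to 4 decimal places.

By the law of cosines, cos T = (r² + s² − t²) / (2·r·s) ≈ 0.47692, so ∠T ≈ 61.52°.

61.5154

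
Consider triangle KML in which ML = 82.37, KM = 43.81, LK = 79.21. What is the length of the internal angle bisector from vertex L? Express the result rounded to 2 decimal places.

By the law of cosines, cos L = (ML² + LK² − KM²) / (2·ML·LK) ≈ 0.85368, so ∠L ≈ 31.39°.
The bisector from L has length 2·ML·LK·cos(∠L/2)/(ML+LK) ≈ 77.749.

t_L ≈ 77.75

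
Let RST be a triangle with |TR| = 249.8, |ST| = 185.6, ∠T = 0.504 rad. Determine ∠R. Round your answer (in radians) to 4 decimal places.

0.7987

By the law of cosines, |RS|² = |ST|² + |TR|² − 2·|ST|·|TR|·cos T = 15651, so |RS| ≈ 125.11.
Law of cosines again: cos R = (|TR|² + |RS|² − |ST|²)/(2·|TR|·|RS|) ≈ 0.69763, so ∠R ≈ 0.799 rad.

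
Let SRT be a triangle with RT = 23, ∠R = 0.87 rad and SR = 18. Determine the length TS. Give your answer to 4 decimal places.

By the law of cosines, TS² = SR² + RT² − 2·SR·RT·cos R = 319.08, so TS ≈ 17.863.

17.8629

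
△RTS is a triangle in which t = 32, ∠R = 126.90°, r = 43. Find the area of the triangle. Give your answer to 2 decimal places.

Law of sines: sin T = t·sin R/r ≈ 0.59511.
Since r ≥ t, only the acute value applies: ∠T ≈ 36.52°.
Then ∠S = 180° − ∠R − ∠T ≈ 16.58°.
Law of sines gives s = r·sin S/sin R ≈ 15.343.
Area = ½·r·t·sin S ≈ 196.31.

area ≈ 196.31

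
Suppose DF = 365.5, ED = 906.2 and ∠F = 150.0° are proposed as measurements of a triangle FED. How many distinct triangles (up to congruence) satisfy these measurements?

1

DF·sin F = 365.5·sin(150.0°) ≈ 182.7.
Since ∠F is not acute, a triangle exists only if ED > DF; here ED > DF, so there is exactly one triangle.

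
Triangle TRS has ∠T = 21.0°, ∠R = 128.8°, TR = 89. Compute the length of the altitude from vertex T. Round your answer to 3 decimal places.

h_T ≈ 69.361

The third angle is ∠S = 180° − ∠T − ∠R = 30.20°.
Law of sines: RS = TR·sin T/sin S ≈ 63.407.
Law of sines: ST = TR·sin R/sin S ≈ 137.89.
Area = ½·TR·RS·sin R ≈ 2199.
The altitude from T has length 2·area/RS ≈ 69.361.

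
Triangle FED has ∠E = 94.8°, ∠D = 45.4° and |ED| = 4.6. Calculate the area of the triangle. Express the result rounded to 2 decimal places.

The third angle is ∠F = 180° − ∠E − ∠D = 39.80°.
Law of sines: |DF| = |ED|·sin E/sin F ≈ 7.1611.
Law of sines: |FE| = |ED|·sin D/sin F ≈ 5.1168.
Area = ½·|ED|·|DF|·sin D ≈ 11.727.

11.73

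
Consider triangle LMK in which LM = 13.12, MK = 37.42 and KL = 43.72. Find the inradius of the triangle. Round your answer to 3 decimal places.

Semiperimeter s = (37.42 + 43.72 + 13.12)/2 = 47.13.
Heron's formula: area = √(47.13·9.71·3.41·34.01) ≈ 230.38.
Inradius = area/s = 230.38/47.13 ≈ 4.8881.

4.888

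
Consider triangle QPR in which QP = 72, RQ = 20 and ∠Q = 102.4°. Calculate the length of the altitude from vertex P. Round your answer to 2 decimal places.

By the law of cosines, PR² = RQ² + QP² − 2·RQ·QP·cos Q = 6202.4, so PR ≈ 78.756.
Area = ½·RQ·QP·sin Q ≈ 703.2.
The altitude from P has length 2·area/RQ ≈ 70.32.

h_P ≈ 70.32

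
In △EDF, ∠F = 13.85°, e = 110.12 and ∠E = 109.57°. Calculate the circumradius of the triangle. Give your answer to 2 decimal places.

The third angle is ∠D = 180° − ∠F − ∠E = 56.58°.
Law of sines: d = e·sin D/sin E ≈ 97.547.
Law of sines: f = e·sin F/sin E ≈ 27.977.
Circumradius = e/(2 sin E) ≈ 58.436.

R ≈ 58.44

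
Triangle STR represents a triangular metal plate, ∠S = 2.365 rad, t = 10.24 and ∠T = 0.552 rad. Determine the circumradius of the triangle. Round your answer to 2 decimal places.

9.76

The third angle is ∠R = π − ∠S − ∠T = 0.225 rad.
Law of sines: s = t·sin S/sin T ≈ 13.686.
Law of sines: r = t·sin R/sin T ≈ 4.3489.
Circumradius = t/(2 sin T) ≈ 9.7637.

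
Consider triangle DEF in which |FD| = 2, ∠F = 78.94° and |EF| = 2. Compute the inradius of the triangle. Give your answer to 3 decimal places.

r ≈ 0.600

By the law of cosines, |DE|² = |EF|² + |FD|² − 2·|EF|·|FD|·cos F = 6.4653, so |DE| ≈ 2.5427.
Area = ½·|EF|·|FD|·sin F ≈ 1.9629.
Semiperimeter s = (2+2+2.5427)/2 = 3.2713.
Inradius = area/s = 1.9629/3.2713 ≈ 0.60001.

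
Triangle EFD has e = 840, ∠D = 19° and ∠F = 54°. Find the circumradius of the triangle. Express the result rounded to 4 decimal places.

439.1905

The third angle is ∠E = 180° − ∠F − ∠D = 107.00°.
Law of sines: f = e·sin F/sin E ≈ 710.63.
Law of sines: d = e·sin D/sin E ≈ 285.97.
Circumradius = e/(2 sin E) ≈ 439.19.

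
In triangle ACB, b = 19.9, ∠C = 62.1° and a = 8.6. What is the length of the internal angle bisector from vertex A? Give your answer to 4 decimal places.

18.2166

By the law of cosines, c² = b² + a² − 2·b·a·cos C = 309.81, so c ≈ 17.601.
Law of cosines again: cos A = (c² + b² − a²)/(2·c·b) ≈ 0.90197, so ∠A ≈ 25.58°.
The bisector from A has length 2·c·b·cos(∠A/2)/(c+b) ≈ 18.217.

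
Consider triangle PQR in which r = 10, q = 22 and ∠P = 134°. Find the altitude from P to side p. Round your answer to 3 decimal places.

h_P ≈ 5.306

By the law of cosines, p² = q² + r² − 2·q·r·cos P = 889.65, so p ≈ 29.827.
Area = ½·q·r·sin P ≈ 79.127.
The altitude from P has length 2·area/p ≈ 5.3058.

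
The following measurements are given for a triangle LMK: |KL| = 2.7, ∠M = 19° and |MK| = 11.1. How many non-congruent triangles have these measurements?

0

|MK|·sin M = 11.1·sin(19°) ≈ 3.614.
Since |KL| = 2.7 < 3.614 = |MK| sin M, no triangle exists.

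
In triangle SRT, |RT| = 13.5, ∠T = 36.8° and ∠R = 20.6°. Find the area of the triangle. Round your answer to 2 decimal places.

The third angle is ∠S = 180° − ∠R − ∠T = 122.60°.
Law of sines: |TS| = |RT|·sin R/sin S ≈ 5.6381.
Law of sines: |SR| = |RT|·sin T/sin S ≈ 9.5991.
Area = ½·|RT|·|TS|·sin T ≈ 22.797.

22.80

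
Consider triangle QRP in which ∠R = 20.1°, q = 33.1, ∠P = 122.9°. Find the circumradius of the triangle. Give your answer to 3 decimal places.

The third angle is ∠Q = 180° − ∠R − ∠P = 37.00°.
Law of sines: r = q·sin R/sin Q ≈ 18.901.
Law of sines: p = q·sin P/sin Q ≈ 46.179.
Circumradius = q/(2 sin Q) ≈ 27.5.

27.500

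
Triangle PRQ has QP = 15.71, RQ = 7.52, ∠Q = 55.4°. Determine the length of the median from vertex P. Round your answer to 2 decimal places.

By the law of cosines, PR² = RQ² + QP² − 2·RQ·QP·cos Q = 169.19, so PR ≈ 13.007.
Median from P: ½√(2·QP² + 2·PR² − RQ²) ≈ 13.923.

m_P ≈ 13.92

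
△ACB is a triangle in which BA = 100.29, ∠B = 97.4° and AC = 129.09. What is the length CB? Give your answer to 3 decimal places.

Law of sines: sin C = BA·sin B/AC ≈ 0.77043.
Since AC ≥ BA, only the acute value applies: ∠C ≈ 50.39°.
Then ∠A = 180° − ∠B − ∠C ≈ 32.21°.
Law of sines gives CB = AC·sin A/sin B ≈ 69.381.

69.381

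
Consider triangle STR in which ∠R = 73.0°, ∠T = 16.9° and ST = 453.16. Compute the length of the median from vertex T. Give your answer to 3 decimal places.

m_T ≈ 458.483

The third angle is ∠S = 180° − ∠T − ∠R = 90.10°.
Law of sines: TR = ST·sin S/sin R ≈ 473.86.
Law of sines: RS = ST·sin T/sin R ≈ 137.75.
Median from T: ½√(2·ST² + 2·TR² − RS²) ≈ 458.48.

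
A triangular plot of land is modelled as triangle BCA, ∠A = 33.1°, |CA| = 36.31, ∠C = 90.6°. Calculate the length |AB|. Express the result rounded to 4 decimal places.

The third angle is ∠B = 180° − ∠C − ∠A = 56.30°.
Law of sines: |AB| = |CA|·sin C/sin B ≈ 43.642.

43.6418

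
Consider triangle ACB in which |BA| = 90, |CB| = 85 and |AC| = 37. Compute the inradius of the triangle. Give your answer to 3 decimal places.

Semiperimeter s = (85 + 90 + 37)/2 = 106.
Heron's formula: area = √(106·21·16·69) ≈ 1567.6.
Inradius = area/s = 1567.6/106 ≈ 14.789.

r ≈ 14.789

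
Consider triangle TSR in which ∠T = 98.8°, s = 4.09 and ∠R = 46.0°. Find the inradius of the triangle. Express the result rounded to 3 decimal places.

The third angle is ∠S = 180° − ∠R − ∠T = 35.20°.
Law of sines: t = s·sin T/sin S ≈ 7.0118.
Law of sines: r = s·sin R/sin S ≈ 5.104.
Area = ½·s·t·sin R ≈ 10.315.
Semiperimeter p = (7.0118+4.09+5.104)/2 = 8.1029.
Inradius = area/p = 10.315/8.1029 ≈ 1.273.

1.273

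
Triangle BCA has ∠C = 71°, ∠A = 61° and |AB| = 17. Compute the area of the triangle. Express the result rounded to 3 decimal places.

The third angle is ∠B = 180° − ∠C − ∠A = 48.00°.
Law of sines: |CA| = |AB|·sin B/sin C ≈ 13.361.
Law of sines: |BC| = |AB|·sin A/sin C ≈ 15.725.
Area = ½·|AB|·|CA|·sin A ≈ 99.332.

area ≈ 99.332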